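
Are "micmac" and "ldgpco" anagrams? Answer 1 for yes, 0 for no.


Strings: "micmac", "ldgpco"
Sorted first:  accimm
Sorted second: cdglop
Differ at position 0: 'a' vs 'c' => not anagrams

0


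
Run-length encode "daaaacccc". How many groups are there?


Input: daaaacccc
Scanning for consecutive runs:
  Group 1: 'd' x 1 (positions 0-0)
  Group 2: 'a' x 4 (positions 1-4)
  Group 3: 'c' x 4 (positions 5-8)
Total groups: 3

3


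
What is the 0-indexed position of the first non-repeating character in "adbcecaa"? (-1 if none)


Input: adbcecaa
Character frequencies:
  'a': 3
  'b': 1
  'c': 2
  'd': 1
  'e': 1
Scanning left to right for freq == 1:
  Position 0 ('a'): freq=3, skip
  Position 1 ('d'): unique! => answer = 1

1


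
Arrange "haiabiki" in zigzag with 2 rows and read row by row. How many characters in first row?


Zigzag "haiabiki" into 2 rows:
Placing characters:
  'h' => row 0
  'a' => row 1
  'i' => row 0
  'a' => row 1
  'b' => row 0
  'i' => row 1
  'k' => row 0
  'i' => row 1
Rows:
  Row 0: "hibk"
  Row 1: "aaii"
First row length: 4

4


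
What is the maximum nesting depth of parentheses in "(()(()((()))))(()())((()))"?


Input: "(()(()((()))))(()())((()))"
Tracking depth:
  Position 0 '(': depth becomes 1
  Position 1 '(': depth becomes 2
  Position 2 ')': depth becomes 1
  Position 3 '(': depth becomes 2
  Position 4 '(': depth becomes 3
  Position 5 ')': depth becomes 2
  Position 6 '(': depth becomes 3
  Position 7 '(': depth becomes 4
  Position 8 '(': depth becomes 5
  Position 9 ')': depth becomes 4
  Position 10 ')': depth becomes 3
  Position 11 ')': depth becomes 2
  Position 12 ')': depth becomes 1
  Position 13 ')': depth becomes 0
  Position 14 '(': depth becomes 1
  Position 15 '(': depth becomes 2
  Position 16 ')': depth becomes 1
  Position 17 '(': depth becomes 2
  Position 18 ')': depth becomes 1
  Position 19 ')': depth becomes 0
  Position 20 '(': depth becomes 1
  Position 21 '(': depth becomes 2
  Position 22 '(': depth becomes 3
  Position 23 ')': depth becomes 2
  Position 24 ')': depth becomes 1
  Position 25 ')': depth becomes 0
Maximum depth reached: 5

5


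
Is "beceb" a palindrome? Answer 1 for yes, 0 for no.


Input: beceb
Reversed: beceb
  Compare pos 0 ('b') with pos 4 ('b'): match
  Compare pos 1 ('e') with pos 3 ('e'): match
Result: palindrome

1


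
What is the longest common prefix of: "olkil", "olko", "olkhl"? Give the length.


Words: olkil, olko, olkhl
  Position 0: all 'o' => match
  Position 1: all 'l' => match
  Position 2: all 'k' => match
  Position 3: ('i', 'o', 'h') => mismatch, stop
LCP = "olk" (length 3)

3


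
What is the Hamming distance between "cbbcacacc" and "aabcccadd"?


Comparing "cbbcacacc" and "aabcccadd" position by position:
  Position 0: 'c' vs 'a' => differ
  Position 1: 'b' vs 'a' => differ
  Position 2: 'b' vs 'b' => same
  Position 3: 'c' vs 'c' => same
  Position 4: 'a' vs 'c' => differ
  Position 5: 'c' vs 'c' => same
  Position 6: 'a' vs 'a' => same
  Position 7: 'c' vs 'd' => differ
  Position 8: 'c' vs 'd' => differ
Total differences (Hamming distance): 5

5


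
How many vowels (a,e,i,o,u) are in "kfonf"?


Input: kfonf
Checking each character:
  'k' at position 0: consonant
  'f' at position 1: consonant
  'o' at position 2: vowel (running total: 1)
  'n' at position 3: consonant
  'f' at position 4: consonant
Total vowels: 1

1


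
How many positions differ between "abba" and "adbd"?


Comparing "abba" and "adbd" position by position:
  Position 0: 'a' vs 'a' => same
  Position 1: 'b' vs 'd' => DIFFER
  Position 2: 'b' vs 'b' => same
  Position 3: 'a' vs 'd' => DIFFER
Positions that differ: 2

2


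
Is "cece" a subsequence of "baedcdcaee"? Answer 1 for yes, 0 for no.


Check if "cece" is a subsequence of "baedcdcaee"
Greedy scan:
  Position 0 ('b'): no match needed
  Position 1 ('a'): no match needed
  Position 2 ('e'): no match needed
  Position 3 ('d'): no match needed
  Position 4 ('c'): matches sub[0] = 'c'
  Position 5 ('d'): no match needed
  Position 6 ('c'): no match needed
  Position 7 ('a'): no match needed
  Position 8 ('e'): matches sub[1] = 'e'
  Position 9 ('e'): no match needed
Only matched 2/4 characters => not a subsequence

0


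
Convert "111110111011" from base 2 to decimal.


Input: "111110111011" in base 2
Positional expansion:
  Digit '1' (value 1) x 2^11 = 2048
  Digit '1' (value 1) x 2^10 = 1024
  Digit '1' (value 1) x 2^9 = 512
  Digit '1' (value 1) x 2^8 = 256
  Digit '1' (value 1) x 2^7 = 128
  Digit '0' (value 0) x 2^6 = 0
  Digit '1' (value 1) x 2^5 = 32
  Digit '1' (value 1) x 2^4 = 16
  Digit '1' (value 1) x 2^3 = 8
  Digit '0' (value 0) x 2^2 = 0
  Digit '1' (value 1) x 2^1 = 2
  Digit '1' (value 1) x 2^0 = 1
Sum = 4027

4027


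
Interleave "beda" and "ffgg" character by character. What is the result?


Interleaving "beda" and "ffgg":
  Position 0: 'b' from first, 'f' from second => "bf"
  Position 1: 'e' from first, 'f' from second => "ef"
  Position 2: 'd' from first, 'g' from second => "dg"
  Position 3: 'a' from first, 'g' from second => "ag"
Result: bfefdgag

bfefdgag


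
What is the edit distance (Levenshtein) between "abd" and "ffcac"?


Computing edit distance: "abd" -> "ffcac"
DP table:
           f    f    c    a    c
      0    1    2    3    4    5
  a   1    1    2    3    3    4
  b   2    2    2    3    4    4
  d   3    3    3    3    4    5
Edit distance = dp[3][5] = 5

5


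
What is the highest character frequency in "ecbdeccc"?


Input: ecbdeccc
Character counts:
  'b': 1
  'c': 4
  'd': 1
  'e': 2
Maximum frequency: 4

4


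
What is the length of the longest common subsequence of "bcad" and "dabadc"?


LCS of "bcad" and "dabadc"
DP table:
           d    a    b    a    d    c
      0    0    0    0    0    0    0
  b   0    0    0    1    1    1    1
  c   0    0    0    1    1    1    2
  a   0    0    1    1    2    2    2
  d   0    1    1    1    2    3    3
LCS length = dp[4][6] = 3

3


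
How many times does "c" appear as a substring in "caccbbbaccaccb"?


Searching for "c" in "caccbbbaccaccb"
Scanning each position:
  Position 0: "c" => MATCH
  Position 1: "a" => no
  Position 2: "c" => MATCH
  Position 3: "c" => MATCH
  Position 4: "b" => no
  Position 5: "b" => no
  Position 6: "b" => no
  Position 7: "a" => no
  Position 8: "c" => MATCH
  Position 9: "c" => MATCH
  Position 10: "a" => no
  Position 11: "c" => MATCH
  Position 12: "c" => MATCH
  Position 13: "b" => no
Total occurrences: 7

7


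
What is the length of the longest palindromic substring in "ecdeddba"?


Input: "ecdeddba"
Checking substrings for palindromes:
  [2:5] "ded" (len 3) => palindrome
  [4:6] "dd" (len 2) => palindrome
Longest palindromic substring: "ded" with length 3

3


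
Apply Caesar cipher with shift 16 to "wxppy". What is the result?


Caesar cipher: shift "wxppy" by 16
  'w' (pos 22) + 16 = pos 12 = 'm'
  'x' (pos 23) + 16 = pos 13 = 'n'
  'p' (pos 15) + 16 = pos 5 = 'f'
  'p' (pos 15) + 16 = pos 5 = 'f'
  'y' (pos 24) + 16 = pos 14 = 'o'
Result: mnffo

mnffo


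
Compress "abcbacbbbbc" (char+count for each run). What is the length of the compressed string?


Input: abcbacbbbbc
Runs:
  'a' x 1 => "a1"
  'b' x 1 => "b1"
  'c' x 1 => "c1"
  'b' x 1 => "b1"
  'a' x 1 => "a1"
  'c' x 1 => "c1"
  'b' x 4 => "b4"
  'c' x 1 => "c1"
Compressed: "a1b1c1b1a1c1b4c1"
Compressed length: 16

16


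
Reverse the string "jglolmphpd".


Input: jglolmphpd
Reading characters right to left:
  Position 9: 'd'
  Position 8: 'p'
  Position 7: 'h'
  Position 6: 'p'
  Position 5: 'm'
  Position 4: 'l'
  Position 3: 'o'
  Position 2: 'l'
  Position 1: 'g'
  Position 0: 'j'
Reversed: dphpmlolgj

dphpmlolgj


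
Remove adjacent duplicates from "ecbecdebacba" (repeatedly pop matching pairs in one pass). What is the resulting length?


Input: ecbecdebacba
Stack-based adjacent duplicate removal:
  Read 'e': push. Stack: e
  Read 'c': push. Stack: ec
  Read 'b': push. Stack: ecb
  Read 'e': push. Stack: ecbe
  Read 'c': push. Stack: ecbec
  Read 'd': push. Stack: ecbecd
  Read 'e': push. Stack: ecbecde
  Read 'b': push. Stack: ecbecdeb
  Read 'a': push. Stack: ecbecdeba
  Read 'c': push. Stack: ecbecdebac
  Read 'b': push. Stack: ecbecdebacb
  Read 'a': push. Stack: ecbecdebacba
Final stack: "ecbecdebacba" (length 12)

12


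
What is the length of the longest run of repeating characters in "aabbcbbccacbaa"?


Input: "aabbcbbccacbaa"
Scanning for longest run:
  Position 1 ('a'): continues run of 'a', length=2
  Position 2 ('b'): new char, reset run to 1
  Position 3 ('b'): continues run of 'b', length=2
  Position 4 ('c'): new char, reset run to 1
  Position 5 ('b'): new char, reset run to 1
  Position 6 ('b'): continues run of 'b', length=2
  Position 7 ('c'): new char, reset run to 1
  Position 8 ('c'): continues run of 'c', length=2
  Position 9 ('a'): new char, reset run to 1
  Position 10 ('c'): new char, reset run to 1
  Position 11 ('b'): new char, reset run to 1
  Position 12 ('a'): new char, reset run to 1
  Position 13 ('a'): continues run of 'a', length=2
Longest run: 'a' with length 2

2


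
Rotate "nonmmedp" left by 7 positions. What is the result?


Input: "nonmmedp", rotate left by 7
First 7 characters: "nonmmed"
Remaining characters: "p"
Concatenate remaining + first: "p" + "nonmmed" = "pnonmmed"

pnonmmed


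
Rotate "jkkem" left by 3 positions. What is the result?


Input: "jkkem", rotate left by 3
First 3 characters: "jkk"
Remaining characters: "em"
Concatenate remaining + first: "em" + "jkk" = "emjkk"

emjkk


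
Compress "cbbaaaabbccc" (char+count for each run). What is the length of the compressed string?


Input: cbbaaaabbccc
Runs:
  'c' x 1 => "c1"
  'b' x 2 => "b2"
  'a' x 4 => "a4"
  'b' x 2 => "b2"
  'c' x 3 => "c3"
Compressed: "c1b2a4b2c3"
Compressed length: 10

10


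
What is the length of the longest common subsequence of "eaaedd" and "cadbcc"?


LCS of "eaaedd" and "cadbcc"
DP table:
           c    a    d    b    c    c
      0    0    0    0    0    0    0
  e   0    0    0    0    0    0    0
  a   0    0    1    1    1    1    1
  a   0    0    1    1    1    1    1
  e   0    0    1    1    1    1    1
  d   0    0    1    2    2    2    2
  d   0    0    1    2    2    2    2
LCS length = dp[6][6] = 2

2


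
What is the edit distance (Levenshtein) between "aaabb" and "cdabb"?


Computing edit distance: "aaabb" -> "cdabb"
DP table:
           c    d    a    b    b
      0    1    2    3    4    5
  a   1    1    2    2    3    4
  a   2    2    2    2    3    4
  a   3    3    3    2    3    4
  b   4    4    4    3    2    3
  b   5    5    5    4    3    2
Edit distance = dp[5][5] = 2

2


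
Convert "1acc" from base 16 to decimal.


Input: "1acc" in base 16
Positional expansion:
  Digit '1' (value 1) x 16^3 = 4096
  Digit 'a' (value 10) x 16^2 = 2560
  Digit 'c' (value 12) x 16^1 = 192
  Digit 'c' (value 12) x 16^0 = 12
Sum = 6860

6860


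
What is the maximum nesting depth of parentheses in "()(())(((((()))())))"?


Input: "()(())(((((()))())))"
Tracking depth:
  Position 0 '(': depth becomes 1
  Position 1 ')': depth becomes 0
  Position 2 '(': depth becomes 1
  Position 3 '(': depth becomes 2
  Position 4 ')': depth becomes 1
  Position 5 ')': depth becomes 0
  Position 6 '(': depth becomes 1
  Position 7 '(': depth becomes 2
  Position 8 '(': depth becomes 3
  Position 9 '(': depth becomes 4
  Position 10 '(': depth becomes 5
  Position 11 '(': depth becomes 6
  Position 12 ')': depth becomes 5
  Position 13 ')': depth becomes 4
  Position 14 ')': depth becomes 3
  Position 15 '(': depth becomes 4
  Position 16 ')': depth becomes 3
  Position 17 ')': depth becomes 2
  Position 18 ')': depth becomes 1
  Position 19 ')': depth becomes 0
Maximum depth reached: 6

6


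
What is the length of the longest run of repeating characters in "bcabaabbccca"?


Input: "bcabaabbccca"
Scanning for longest run:
  Position 1 ('c'): new char, reset run to 1
  Position 2 ('a'): new char, reset run to 1
  Position 3 ('b'): new char, reset run to 1
  Position 4 ('a'): new char, reset run to 1
  Position 5 ('a'): continues run of 'a', length=2
  Position 6 ('b'): new char, reset run to 1
  Position 7 ('b'): continues run of 'b', length=2
  Position 8 ('c'): new char, reset run to 1
  Position 9 ('c'): continues run of 'c', length=2
  Position 10 ('c'): continues run of 'c', length=3
  Position 11 ('a'): new char, reset run to 1
Longest run: 'c' with length 3

3


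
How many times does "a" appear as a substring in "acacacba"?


Searching for "a" in "acacacba"
Scanning each position:
  Position 0: "a" => MATCH
  Position 1: "c" => no
  Position 2: "a" => MATCH
  Position 3: "c" => no
  Position 4: "a" => MATCH
  Position 5: "c" => no
  Position 6: "b" => no
  Position 7: "a" => MATCH
Total occurrences: 4

4


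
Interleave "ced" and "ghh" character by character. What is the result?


Interleaving "ced" and "ghh":
  Position 0: 'c' from first, 'g' from second => "cg"
  Position 1: 'e' from first, 'h' from second => "eh"
  Position 2: 'd' from first, 'h' from second => "dh"
Result: cgehdh

cgehdh


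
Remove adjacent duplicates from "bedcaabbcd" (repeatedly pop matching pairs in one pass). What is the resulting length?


Input: bedcaabbcd
Stack-based adjacent duplicate removal:
  Read 'b': push. Stack: b
  Read 'e': push. Stack: be
  Read 'd': push. Stack: bed
  Read 'c': push. Stack: bedc
  Read 'a': push. Stack: bedca
  Read 'a': matches stack top 'a' => pop. Stack: bedc
  Read 'b': push. Stack: bedcb
  Read 'b': matches stack top 'b' => pop. Stack: bedc
  Read 'c': matches stack top 'c' => pop. Stack: bed
  Read 'd': matches stack top 'd' => pop. Stack: be
Final stack: "be" (length 2)

2


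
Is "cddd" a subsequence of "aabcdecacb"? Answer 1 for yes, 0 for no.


Check if "cddd" is a subsequence of "aabcdecacb"
Greedy scan:
  Position 0 ('a'): no match needed
  Position 1 ('a'): no match needed
  Position 2 ('b'): no match needed
  Position 3 ('c'): matches sub[0] = 'c'
  Position 4 ('d'): matches sub[1] = 'd'
  Position 5 ('e'): no match needed
  Position 6 ('c'): no match needed
  Position 7 ('a'): no match needed
  Position 8 ('c'): no match needed
  Position 9 ('b'): no match needed
Only matched 2/4 characters => not a subsequence

0


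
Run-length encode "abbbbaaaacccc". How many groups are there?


Input: abbbbaaaacccc
Scanning for consecutive runs:
  Group 1: 'a' x 1 (positions 0-0)
  Group 2: 'b' x 4 (positions 1-4)
  Group 3: 'a' x 4 (positions 5-8)
  Group 4: 'c' x 4 (positions 9-12)
Total groups: 4

4


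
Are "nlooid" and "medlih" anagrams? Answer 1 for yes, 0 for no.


Strings: "nlooid", "medlih"
Sorted first:  dilnoo
Sorted second: dehilm
Differ at position 1: 'i' vs 'e' => not anagrams

0


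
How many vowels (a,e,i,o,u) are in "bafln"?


Input: bafln
Checking each character:
  'b' at position 0: consonant
  'a' at position 1: vowel (running total: 1)
  'f' at position 2: consonant
  'l' at position 3: consonant
  'n' at position 4: consonant
Total vowels: 1

1


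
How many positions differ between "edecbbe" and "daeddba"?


Comparing "edecbbe" and "daeddba" position by position:
  Position 0: 'e' vs 'd' => DIFFER
  Position 1: 'd' vs 'a' => DIFFER
  Position 2: 'e' vs 'e' => same
  Position 3: 'c' vs 'd' => DIFFER
  Position 4: 'b' vs 'd' => DIFFER
  Position 5: 'b' vs 'b' => same
  Position 6: 'e' vs 'a' => DIFFER
Positions that differ: 5

5


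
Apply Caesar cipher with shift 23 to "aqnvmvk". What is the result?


Caesar cipher: shift "aqnvmvk" by 23
  'a' (pos 0) + 23 = pos 23 = 'x'
  'q' (pos 16) + 23 = pos 13 = 'n'
  'n' (pos 13) + 23 = pos 10 = 'k'
  'v' (pos 21) + 23 = pos 18 = 's'
  'm' (pos 12) + 23 = pos 9 = 'j'
  'v' (pos 21) + 23 = pos 18 = 's'
  'k' (pos 10) + 23 = pos 7 = 'h'
Result: xnksjsh

xnksjsh


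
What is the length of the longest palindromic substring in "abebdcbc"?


Input: "abebdcbc"
Checking substrings for palindromes:
  [1:4] "beb" (len 3) => palindrome
  [5:8] "cbc" (len 3) => palindrome
Longest palindromic substring: "beb" with length 3

3


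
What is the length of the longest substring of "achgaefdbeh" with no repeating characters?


Input: "achgaefdbeh"
Sliding window (track last position of each char):
  Position 0 ('a'): window [0,0] length 1 -- new best
  Position 1 ('c'): window [0,1] length 2 -- new best
  Position 2 ('h'): window [0,2] length 3 -- new best
  Position 3 ('g'): window [0,3] length 4 -- new best
  Position 4 ('a'): repeat (last at 0), move window start to 1
  Position 4 ('a'): window [1,4] length 4
  Position 5 ('e'): window [1,5] length 5 -- new best
  Position 6 ('f'): window [1,6] length 6 -- new best
  Position 7 ('d'): window [1,7] length 7 -- new best
  Position 8 ('b'): window [1,8] length 8 -- new best
  Position 9 ('e'): repeat (last at 5), move window start to 6
  Position 9 ('e'): window [6,9] length 4
  Position 10 ('h'): window [6,10] length 5
Longest substring with no repeats: "chgaefdb" with length 8

8


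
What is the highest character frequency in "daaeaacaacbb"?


Input: daaeaacaacbb
Character counts:
  'a': 6
  'b': 2
  'c': 2
  'd': 1
  'e': 1
Maximum frequency: 6

6


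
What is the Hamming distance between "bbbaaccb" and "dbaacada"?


Comparing "bbbaaccb" and "dbaacada" position by position:
  Position 0: 'b' vs 'd' => differ
  Position 1: 'b' vs 'b' => same
  Position 2: 'b' vs 'a' => differ
  Position 3: 'a' vs 'a' => same
  Position 4: 'a' vs 'c' => differ
  Position 5: 'c' vs 'a' => differ
  Position 6: 'c' vs 'd' => differ
  Position 7: 'b' vs 'a' => differ
Total differences (Hamming distance): 6

6


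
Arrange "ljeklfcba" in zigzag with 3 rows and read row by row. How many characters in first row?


Zigzag "ljeklfcba" into 3 rows:
Placing characters:
  'l' => row 0
  'j' => row 1
  'e' => row 2
  'k' => row 1
  'l' => row 0
  'f' => row 1
  'c' => row 2
  'b' => row 1
  'a' => row 0
Rows:
  Row 0: "lla"
  Row 1: "jkfb"
  Row 2: "ec"
First row length: 3

3


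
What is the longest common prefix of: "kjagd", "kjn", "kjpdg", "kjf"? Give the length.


Words: kjagd, kjn, kjpdg, kjf
  Position 0: all 'k' => match
  Position 1: all 'j' => match
  Position 2: ('a', 'n', 'p', 'f') => mismatch, stop
LCP = "kj" (length 2)

2


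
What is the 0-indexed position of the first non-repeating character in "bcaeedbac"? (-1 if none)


Input: bcaeedbac
Character frequencies:
  'a': 2
  'b': 2
  'c': 2
  'd': 1
  'e': 2
Scanning left to right for freq == 1:
  Position 0 ('b'): freq=2, skip
  Position 1 ('c'): freq=2, skip
  Position 2 ('a'): freq=2, skip
  Position 3 ('e'): freq=2, skip
  Position 4 ('e'): freq=2, skip
  Position 5 ('d'): unique! => answer = 5

5


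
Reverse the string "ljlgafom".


Input: ljlgafom
Reading characters right to left:
  Position 7: 'm'
  Position 6: 'o'
  Position 5: 'f'
  Position 4: 'a'
  Position 3: 'g'
  Position 2: 'l'
  Position 1: 'j'
  Position 0: 'l'
Reversed: mofagljl

mofagljl


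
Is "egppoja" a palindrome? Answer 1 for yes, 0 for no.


Input: egppoja
Reversed: ajoppge
  Compare pos 0 ('e') with pos 6 ('a'): MISMATCH
  Compare pos 1 ('g') with pos 5 ('j'): MISMATCH
  Compare pos 2 ('p') with pos 4 ('o'): MISMATCH
Result: not a palindrome

0


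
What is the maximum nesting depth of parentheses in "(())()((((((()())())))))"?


Input: "(())()((((((()())())))))"
Tracking depth:
  Position 0 '(': depth becomes 1
  Position 1 '(': depth becomes 2
  Position 2 ')': depth becomes 1
  Position 3 ')': depth becomes 0
  Position 4 '(': depth becomes 1
  Position 5 ')': depth becomes 0
  Position 6 '(': depth becomes 1
  Position 7 '(': depth becomes 2
  Position 8 '(': depth becomes 3
  Position 9 '(': depth becomes 4
  Position 10 '(': depth becomes 5
  Position 11 '(': depth becomes 6
  Position 12 '(': depth becomes 7
  Position 13 ')': depth becomes 6
  Position 14 '(': depth becomes 7
  Position 15 ')': depth becomes 6
  Position 16 ')': depth becomes 5
  Position 17 '(': depth becomes 6
  Position 18 ')': depth becomes 5
  Position 19 ')': depth becomes 4
  Position 20 ')': depth becomes 3
  Position 21 ')': depth becomes 2
  Position 22 ')': depth becomes 1
  Position 23 ')': depth becomes 0
Maximum depth reached: 7

7


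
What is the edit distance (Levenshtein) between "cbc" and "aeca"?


Computing edit distance: "cbc" -> "aeca"
DP table:
           a    e    c    a
      0    1    2    3    4
  c   1    1    2    2    3
  b   2    2    2    3    3
  c   3    3    3    2    3
Edit distance = dp[3][4] = 3

3


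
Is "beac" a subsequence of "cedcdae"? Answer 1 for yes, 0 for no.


Check if "beac" is a subsequence of "cedcdae"
Greedy scan:
  Position 0 ('c'): no match needed
  Position 1 ('e'): no match needed
  Position 2 ('d'): no match needed
  Position 3 ('c'): no match needed
  Position 4 ('d'): no match needed
  Position 5 ('a'): no match needed
  Position 6 ('e'): no match needed
Only matched 0/4 characters => not a subsequence

0


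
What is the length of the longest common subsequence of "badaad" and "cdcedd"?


LCS of "badaad" and "cdcedd"
DP table:
           c    d    c    e    d    d
      0    0    0    0    0    0    0
  b   0    0    0    0    0    0    0
  a   0    0    0    0    0    0    0
  d   0    0    1    1    1    1    1
  a   0    0    1    1    1    1    1
  a   0    0    1    1    1    1    1
  d   0    0    1    1    1    2    2
LCS length = dp[6][6] = 2

2


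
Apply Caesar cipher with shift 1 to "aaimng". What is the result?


Caesar cipher: shift "aaimng" by 1
  'a' (pos 0) + 1 = pos 1 = 'b'
  'a' (pos 0) + 1 = pos 1 = 'b'
  'i' (pos 8) + 1 = pos 9 = 'j'
  'm' (pos 12) + 1 = pos 13 = 'n'
  'n' (pos 13) + 1 = pos 14 = 'o'
  'g' (pos 6) + 1 = pos 7 = 'h'
Result: bbjnoh

bbjnoh


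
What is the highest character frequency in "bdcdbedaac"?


Input: bdcdbedaac
Character counts:
  'a': 2
  'b': 2
  'c': 2
  'd': 3
  'e': 1
Maximum frequency: 3

3


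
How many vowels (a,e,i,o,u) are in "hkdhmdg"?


Input: hkdhmdg
Checking each character:
  'h' at position 0: consonant
  'k' at position 1: consonant
  'd' at position 2: consonant
  'h' at position 3: consonant
  'm' at position 4: consonant
  'd' at position 5: consonant
  'g' at position 6: consonant
Total vowels: 0

0


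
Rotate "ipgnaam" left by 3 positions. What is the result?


Input: "ipgnaam", rotate left by 3
First 3 characters: "ipg"
Remaining characters: "naam"
Concatenate remaining + first: "naam" + "ipg" = "naamipg"

naamipg


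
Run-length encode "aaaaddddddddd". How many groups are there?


Input: aaaaddddddddd
Scanning for consecutive runs:
  Group 1: 'a' x 4 (positions 0-3)
  Group 2: 'd' x 9 (positions 4-12)
Total groups: 2

2


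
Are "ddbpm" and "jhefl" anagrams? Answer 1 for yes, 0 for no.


Strings: "ddbpm", "jhefl"
Sorted first:  bddmp
Sorted second: efhjl
Differ at position 0: 'b' vs 'e' => not anagrams

0


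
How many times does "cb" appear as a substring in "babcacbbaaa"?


Searching for "cb" in "babcacbbaaa"
Scanning each position:
  Position 0: "ba" => no
  Position 1: "ab" => no
  Position 2: "bc" => no
  Position 3: "ca" => no
  Position 4: "ac" => no
  Position 5: "cb" => MATCH
  Position 6: "bb" => no
  Position 7: "ba" => no
  Position 8: "aa" => no
  Position 9: "aa" => no
Total occurrences: 1

1


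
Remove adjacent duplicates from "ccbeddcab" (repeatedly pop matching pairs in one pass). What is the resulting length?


Input: ccbeddcab
Stack-based adjacent duplicate removal:
  Read 'c': push. Stack: c
  Read 'c': matches stack top 'c' => pop. Stack: (empty)
  Read 'b': push. Stack: b
  Read 'e': push. Stack: be
  Read 'd': push. Stack: bed
  Read 'd': matches stack top 'd' => pop. Stack: be
  Read 'c': push. Stack: bec
  Read 'a': push. Stack: beca
  Read 'b': push. Stack: becab
Final stack: "becab" (length 5)

5


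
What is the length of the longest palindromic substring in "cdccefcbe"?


Input: "cdccefcbe"
Checking substrings for palindromes:
  [0:3] "cdc" (len 3) => palindrome
  [2:4] "cc" (len 2) => palindrome
Longest palindromic substring: "cdc" with length 3

3


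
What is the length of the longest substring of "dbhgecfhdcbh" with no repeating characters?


Input: "dbhgecfhdcbh"
Sliding window (track last position of each char):
  Position 0 ('d'): window [0,0] length 1 -- new best
  Position 1 ('b'): window [0,1] length 2 -- new best
  Position 2 ('h'): window [0,2] length 3 -- new best
  Position 3 ('g'): window [0,3] length 4 -- new best
  Position 4 ('e'): window [0,4] length 5 -- new best
  Position 5 ('c'): window [0,5] length 6 -- new best
  Position 6 ('f'): window [0,6] length 7 -- new best
  Position 7 ('h'): repeat (last at 2), move window start to 3
  Position 7 ('h'): window [3,7] length 5
  Position 8 ('d'): window [3,8] length 6
  Position 9 ('c'): repeat (last at 5), move window start to 6
  Position 9 ('c'): window [6,9] length 4
  Position 10 ('b'): window [6,10] length 5
  Position 11 ('h'): repeat (last at 7), move window start to 8
  Position 11 ('h'): window [8,11] length 4
Longest substring with no repeats: "dbhgecf" with length 7

7


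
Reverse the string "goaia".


Input: goaia
Reading characters right to left:
  Position 4: 'a'
  Position 3: 'i'
  Position 2: 'a'
  Position 1: 'o'
  Position 0: 'g'
Reversed: aiaog

aiaog


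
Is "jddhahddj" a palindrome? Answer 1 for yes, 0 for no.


Input: jddhahddj
Reversed: jddhahddj
  Compare pos 0 ('j') with pos 8 ('j'): match
  Compare pos 1 ('d') with pos 7 ('d'): match
  Compare pos 2 ('d') with pos 6 ('d'): match
  Compare pos 3 ('h') with pos 5 ('h'): match
Result: palindrome

1


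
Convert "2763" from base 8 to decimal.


Input: "2763" in base 8
Positional expansion:
  Digit '2' (value 2) x 8^3 = 1024
  Digit '7' (value 7) x 8^2 = 448
  Digit '6' (value 6) x 8^1 = 48
  Digit '3' (value 3) x 8^0 = 3
Sum = 1523

1523


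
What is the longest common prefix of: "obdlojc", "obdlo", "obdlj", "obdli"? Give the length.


Words: obdlojc, obdlo, obdlj, obdli
  Position 0: all 'o' => match
  Position 1: all 'b' => match
  Position 2: all 'd' => match
  Position 3: all 'l' => match
  Position 4: ('o', 'o', 'j', 'i') => mismatch, stop
LCP = "obdl" (length 4)

4


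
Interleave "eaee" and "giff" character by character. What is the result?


Interleaving "eaee" and "giff":
  Position 0: 'e' from first, 'g' from second => "eg"
  Position 1: 'a' from first, 'i' from second => "ai"
  Position 2: 'e' from first, 'f' from second => "ef"
  Position 3: 'e' from first, 'f' from second => "ef"
Result: egaiefef

egaiefef


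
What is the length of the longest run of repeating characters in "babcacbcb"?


Input: "babcacbcb"
Scanning for longest run:
  Position 1 ('a'): new char, reset run to 1
  Position 2 ('b'): new char, reset run to 1
  Position 3 ('c'): new char, reset run to 1
  Position 4 ('a'): new char, reset run to 1
  Position 5 ('c'): new char, reset run to 1
  Position 6 ('b'): new char, reset run to 1
  Position 7 ('c'): new char, reset run to 1
  Position 8 ('b'): new char, reset run to 1
Longest run: 'b' with length 1

1


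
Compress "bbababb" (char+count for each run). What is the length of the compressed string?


Input: bbababb
Runs:
  'b' x 2 => "b2"
  'a' x 1 => "a1"
  'b' x 1 => "b1"
  'a' x 1 => "a1"
  'b' x 2 => "b2"
Compressed: "b2a1b1a1b2"
Compressed length: 10

10


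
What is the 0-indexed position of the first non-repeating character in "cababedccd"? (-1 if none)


Input: cababedccd
Character frequencies:
  'a': 2
  'b': 2
  'c': 3
  'd': 2
  'e': 1
Scanning left to right for freq == 1:
  Position 0 ('c'): freq=3, skip
  Position 1 ('a'): freq=2, skip
  Position 2 ('b'): freq=2, skip
  Position 3 ('a'): freq=2, skip
  Position 4 ('b'): freq=2, skip
  Position 5 ('e'): unique! => answer = 5

5


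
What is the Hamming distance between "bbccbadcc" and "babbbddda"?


Comparing "bbccbadcc" and "babbbddda" position by position:
  Position 0: 'b' vs 'b' => same
  Position 1: 'b' vs 'a' => differ
  Position 2: 'c' vs 'b' => differ
  Position 3: 'c' vs 'b' => differ
  Position 4: 'b' vs 'b' => same
  Position 5: 'a' vs 'd' => differ
  Position 6: 'd' vs 'd' => same
  Position 7: 'c' vs 'd' => differ
  Position 8: 'c' vs 'a' => differ
Total differences (Hamming distance): 6

6


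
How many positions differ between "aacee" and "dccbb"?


Comparing "aacee" and "dccbb" position by position:
  Position 0: 'a' vs 'd' => DIFFER
  Position 1: 'a' vs 'c' => DIFFER
  Position 2: 'c' vs 'c' => same
  Position 3: 'e' vs 'b' => DIFFER
  Position 4: 'e' vs 'b' => DIFFER
Positions that differ: 4

4


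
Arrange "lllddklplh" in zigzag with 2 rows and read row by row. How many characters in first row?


Zigzag "lllddklplh" into 2 rows:
Placing characters:
  'l' => row 0
  'l' => row 1
  'l' => row 0
  'd' => row 1
  'd' => row 0
  'k' => row 1
  'l' => row 0
  'p' => row 1
  'l' => row 0
  'h' => row 1
Rows:
  Row 0: "lldll"
  Row 1: "ldkph"
First row length: 5

5


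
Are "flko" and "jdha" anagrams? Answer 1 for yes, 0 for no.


Strings: "flko", "jdha"
Sorted first:  fklo
Sorted second: adhj
Differ at position 0: 'f' vs 'a' => not anagrams

0


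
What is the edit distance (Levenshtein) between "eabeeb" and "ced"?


Computing edit distance: "eabeeb" -> "ced"
DP table:
           c    e    d
      0    1    2    3
  e   1    1    1    2
  a   2    2    2    2
  b   3    3    3    3
  e   4    4    3    4
  e   5    5    4    4
  b   6    6    5    5
Edit distance = dp[6][3] = 5

5


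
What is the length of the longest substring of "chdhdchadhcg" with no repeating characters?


Input: "chdhdchadhcg"
Sliding window (track last position of each char):
  Position 0 ('c'): window [0,0] length 1 -- new best
  Position 1 ('h'): window [0,1] length 2 -- new best
  Position 2 ('d'): window [0,2] length 3 -- new best
  Position 3 ('h'): repeat (last at 1), move window start to 2
  Position 3 ('h'): window [2,3] length 2
  Position 4 ('d'): repeat (last at 2), move window start to 3
  Position 4 ('d'): window [3,4] length 2
  Position 5 ('c'): window [3,5] length 3
  Position 6 ('h'): repeat (last at 3), move window start to 4
  Position 6 ('h'): window [4,6] length 3
  Position 7 ('a'): window [4,7] length 4 -- new best
  Position 8 ('d'): repeat (last at 4), move window start to 5
  Position 8 ('d'): window [5,8] length 4
  Position 9 ('h'): repeat (last at 6), move window start to 7
  Position 9 ('h'): window [7,9] length 3
  Position 10 ('c'): window [7,10] length 4
  Position 11 ('g'): window [7,11] length 5 -- new best
Longest substring with no repeats: "adhcg" with length 5

5


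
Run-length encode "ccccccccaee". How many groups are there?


Input: ccccccccaee
Scanning for consecutive runs:
  Group 1: 'c' x 8 (positions 0-7)
  Group 2: 'a' x 1 (positions 8-8)
  Group 3: 'e' x 2 (positions 9-10)
Total groups: 3

3


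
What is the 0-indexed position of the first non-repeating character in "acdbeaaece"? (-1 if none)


Input: acdbeaaece
Character frequencies:
  'a': 3
  'b': 1
  'c': 2
  'd': 1
  'e': 3
Scanning left to right for freq == 1:
  Position 0 ('a'): freq=3, skip
  Position 1 ('c'): freq=2, skip
  Position 2 ('d'): unique! => answer = 2

2


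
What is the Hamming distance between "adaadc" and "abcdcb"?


Comparing "adaadc" and "abcdcb" position by position:
  Position 0: 'a' vs 'a' => same
  Position 1: 'd' vs 'b' => differ
  Position 2: 'a' vs 'c' => differ
  Position 3: 'a' vs 'd' => differ
  Position 4: 'd' vs 'c' => differ
  Position 5: 'c' vs 'b' => differ
Total differences (Hamming distance): 5

5


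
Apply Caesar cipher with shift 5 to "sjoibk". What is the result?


Caesar cipher: shift "sjoibk" by 5
  's' (pos 18) + 5 = pos 23 = 'x'
  'j' (pos 9) + 5 = pos 14 = 'o'
  'o' (pos 14) + 5 = pos 19 = 't'
  'i' (pos 8) + 5 = pos 13 = 'n'
  'b' (pos 1) + 5 = pos 6 = 'g'
  'k' (pos 10) + 5 = pos 15 = 'p'
Result: xotngp

xotngp


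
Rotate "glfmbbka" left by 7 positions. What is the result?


Input: "glfmbbka", rotate left by 7
First 7 characters: "glfmbbk"
Remaining characters: "a"
Concatenate remaining + first: "a" + "glfmbbk" = "aglfmbbk"

aglfmbbk


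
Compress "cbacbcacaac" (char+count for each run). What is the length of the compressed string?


Input: cbacbcacaac
Runs:
  'c' x 1 => "c1"
  'b' x 1 => "b1"
  'a' x 1 => "a1"
  'c' x 1 => "c1"
  'b' x 1 => "b1"
  'c' x 1 => "c1"
  'a' x 1 => "a1"
  'c' x 1 => "c1"
  'a' x 2 => "a2"
  'c' x 1 => "c1"
Compressed: "c1b1a1c1b1c1a1c1a2c1"
Compressed length: 20

20


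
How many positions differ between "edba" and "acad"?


Comparing "edba" and "acad" position by position:
  Position 0: 'e' vs 'a' => DIFFER
  Position 1: 'd' vs 'c' => DIFFER
  Position 2: 'b' vs 'a' => DIFFER
  Position 3: 'a' vs 'd' => DIFFER
Positions that differ: 4

4


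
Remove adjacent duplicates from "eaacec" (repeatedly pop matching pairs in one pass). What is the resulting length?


Input: eaacec
Stack-based adjacent duplicate removal:
  Read 'e': push. Stack: e
  Read 'a': push. Stack: ea
  Read 'a': matches stack top 'a' => pop. Stack: e
  Read 'c': push. Stack: ec
  Read 'e': push. Stack: ece
  Read 'c': push. Stack: ecec
Final stack: "ecec" (length 4)

4


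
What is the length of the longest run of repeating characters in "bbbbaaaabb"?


Input: "bbbbaaaabb"
Scanning for longest run:
  Position 1 ('b'): continues run of 'b', length=2
  Position 2 ('b'): continues run of 'b', length=3
  Position 3 ('b'): continues run of 'b', length=4
  Position 4 ('a'): new char, reset run to 1
  Position 5 ('a'): continues run of 'a', length=2
  Position 6 ('a'): continues run of 'a', length=3
  Position 7 ('a'): continues run of 'a', length=4
  Position 8 ('b'): new char, reset run to 1
  Position 9 ('b'): continues run of 'b', length=2
Longest run: 'b' with length 4

4


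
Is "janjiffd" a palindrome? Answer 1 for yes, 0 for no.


Input: janjiffd
Reversed: dffijnaj
  Compare pos 0 ('j') with pos 7 ('d'): MISMATCH
  Compare pos 1 ('a') with pos 6 ('f'): MISMATCH
  Compare pos 2 ('n') with pos 5 ('f'): MISMATCH
  Compare pos 3 ('j') with pos 4 ('i'): MISMATCH
Result: not a palindrome

0


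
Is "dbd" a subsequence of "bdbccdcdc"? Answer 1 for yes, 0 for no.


Check if "dbd" is a subsequence of "bdbccdcdc"
Greedy scan:
  Position 0 ('b'): no match needed
  Position 1 ('d'): matches sub[0] = 'd'
  Position 2 ('b'): matches sub[1] = 'b'
  Position 3 ('c'): no match needed
  Position 4 ('c'): no match needed
  Position 5 ('d'): matches sub[2] = 'd'
  Position 6 ('c'): no match needed
  Position 7 ('d'): no match needed
  Position 8 ('c'): no match needed
All 3 characters matched => is a subsequence

1


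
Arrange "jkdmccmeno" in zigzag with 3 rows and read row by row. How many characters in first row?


Zigzag "jkdmccmeno" into 3 rows:
Placing characters:
  'j' => row 0
  'k' => row 1
  'd' => row 2
  'm' => row 1
  'c' => row 0
  'c' => row 1
  'm' => row 2
  'e' => row 1
  'n' => row 0
  'o' => row 1
Rows:
  Row 0: "jcn"
  Row 1: "kmceo"
  Row 2: "dm"
First row length: 3

3


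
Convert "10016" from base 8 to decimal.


Input: "10016" in base 8
Positional expansion:
  Digit '1' (value 1) x 8^4 = 4096
  Digit '0' (value 0) x 8^3 = 0
  Digit '0' (value 0) x 8^2 = 0
  Digit '1' (value 1) x 8^1 = 8
  Digit '6' (value 6) x 8^0 = 6
Sum = 4110

4110


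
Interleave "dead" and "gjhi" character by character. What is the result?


Interleaving "dead" and "gjhi":
  Position 0: 'd' from first, 'g' from second => "dg"
  Position 1: 'e' from first, 'j' from second => "ej"
  Position 2: 'a' from first, 'h' from second => "ah"
  Position 3: 'd' from first, 'i' from second => "di"
Result: dgejahdi

dgejahdi


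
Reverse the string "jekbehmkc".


Input: jekbehmkc
Reading characters right to left:
  Position 8: 'c'
  Position 7: 'k'
  Position 6: 'm'
  Position 5: 'h'
  Position 4: 'e'
  Position 3: 'b'
  Position 2: 'k'
  Position 1: 'e'
  Position 0: 'j'
Reversed: ckmhebkej

ckmhebkej


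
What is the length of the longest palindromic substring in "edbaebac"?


Input: "edbaebac"
Checking substrings for palindromes:
  No multi-char palindromic substrings found
Longest palindromic substring: "e" with length 1

1


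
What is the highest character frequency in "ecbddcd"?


Input: ecbddcd
Character counts:
  'b': 1
  'c': 2
  'd': 3
  'e': 1
Maximum frequency: 3

3


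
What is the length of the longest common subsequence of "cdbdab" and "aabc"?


LCS of "cdbdab" and "aabc"
DP table:
           a    a    b    c
      0    0    0    0    0
  c   0    0    0    0    1
  d   0    0    0    0    1
  b   0    0    0    1    1
  d   0    0    0    1    1
  a   0    1    1    1    1
  b   0    1    1    2    2
LCS length = dp[6][4] = 2

2


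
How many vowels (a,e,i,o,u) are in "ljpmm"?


Input: ljpmm
Checking each character:
  'l' at position 0: consonant
  'j' at position 1: consonant
  'p' at position 2: consonant
  'm' at position 3: consonant
  'm' at position 4: consonant
Total vowels: 0

0


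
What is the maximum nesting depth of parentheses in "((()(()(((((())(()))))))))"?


Input: "((()(()(((((())(()))))))))"
Tracking depth:
  Position 0 '(': depth becomes 1
  Position 1 '(': depth becomes 2
  Position 2 '(': depth becomes 3
  Position 3 ')': depth becomes 2
  Position 4 '(': depth becomes 3
  Position 5 '(': depth becomes 4
  Position 6 ')': depth becomes 3
  Position 7 '(': depth becomes 4
  Position 8 '(': depth becomes 5
  Position 9 '(': depth becomes 6
  Position 10 '(': depth becomes 7
  Position 11 '(': depth becomes 8
  Position 12 '(': depth becomes 9
  Position 13 ')': depth becomes 8
  Position 14 ')': depth becomes 7
  Position 15 '(': depth becomes 8
  Position 16 '(': depth becomes 9
  Position 17 ')': depth becomes 8
  Position 18 ')': depth becomes 7
  Position 19 ')': depth becomes 6
  Position 20 ')': depth becomes 5
  Position 21 ')': depth becomes 4
  Position 22 ')': depth becomes 3
  Position 23 ')': depth becomes 2
  Position 24 ')': depth becomes 1
  Position 25 ')': depth becomes 0
Maximum depth reached: 9

9


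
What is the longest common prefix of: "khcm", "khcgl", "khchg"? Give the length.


Words: khcm, khcgl, khchg
  Position 0: all 'k' => match
  Position 1: all 'h' => match
  Position 2: all 'c' => match
  Position 3: ('m', 'g', 'h') => mismatch, stop
LCP = "khc" (length 3)

3


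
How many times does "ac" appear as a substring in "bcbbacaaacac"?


Searching for "ac" in "bcbbacaaacac"
Scanning each position:
  Position 0: "bc" => no
  Position 1: "cb" => no
  Position 2: "bb" => no
  Position 3: "ba" => no
  Position 4: "ac" => MATCH
  Position 5: "ca" => no
  Position 6: "aa" => no
  Position 7: "aa" => no
  Position 8: "ac" => MATCH
  Position 9: "ca" => no
  Position 10: "ac" => MATCH
Total occurrences: 3

3


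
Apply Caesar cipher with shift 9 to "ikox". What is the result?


Caesar cipher: shift "ikox" by 9
  'i' (pos 8) + 9 = pos 17 = 'r'
  'k' (pos 10) + 9 = pos 19 = 't'
  'o' (pos 14) + 9 = pos 23 = 'x'
  'x' (pos 23) + 9 = pos 6 = 'g'
Result: rtxg

rtxg


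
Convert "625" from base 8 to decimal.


Input: "625" in base 8
Positional expansion:
  Digit '6' (value 6) x 8^2 = 384
  Digit '2' (value 2) x 8^1 = 16
  Digit '5' (value 5) x 8^0 = 5
Sum = 405

405


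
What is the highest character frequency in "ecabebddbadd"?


Input: ecabebddbadd
Character counts:
  'a': 2
  'b': 3
  'c': 1
  'd': 4
  'e': 2
Maximum frequency: 4

4


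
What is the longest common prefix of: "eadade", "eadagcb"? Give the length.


Words: eadade, eadagcb
  Position 0: all 'e' => match
  Position 1: all 'a' => match
  Position 2: all 'd' => match
  Position 3: all 'a' => match
  Position 4: ('d', 'g') => mismatch, stop
LCP = "eada" (length 4)

4


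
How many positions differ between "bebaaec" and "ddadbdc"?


Comparing "bebaaec" and "ddadbdc" position by position:
  Position 0: 'b' vs 'd' => DIFFER
  Position 1: 'e' vs 'd' => DIFFER
  Position 2: 'b' vs 'a' => DIFFER
  Position 3: 'a' vs 'd' => DIFFER
  Position 4: 'a' vs 'b' => DIFFER
  Position 5: 'e' vs 'd' => DIFFER
  Position 6: 'c' vs 'c' => same
Positions that differ: 6

6
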